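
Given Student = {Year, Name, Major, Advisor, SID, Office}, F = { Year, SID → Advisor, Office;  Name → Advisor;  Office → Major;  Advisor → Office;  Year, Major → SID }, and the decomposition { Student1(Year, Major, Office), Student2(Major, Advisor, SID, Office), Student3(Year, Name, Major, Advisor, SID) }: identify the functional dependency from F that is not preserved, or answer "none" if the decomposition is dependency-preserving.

Year, SID → Advisor, Office: restricted closure across fragments reaches Advisor, Office.
Name → Advisor lies within Student3.
Office → Major lies within Student1.
Advisor → Office lies within Student2.
Year, Major → SID lies within Student3.
Every dependency is enforceable on the fragments, so the decomposition is dependency-preserving.

none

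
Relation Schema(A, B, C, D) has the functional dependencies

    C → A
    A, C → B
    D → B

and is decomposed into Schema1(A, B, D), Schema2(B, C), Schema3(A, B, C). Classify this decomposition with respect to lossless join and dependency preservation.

Lossless test (chase): Rows 2 and 3 agree on C; apply C→A and equate their A entries. No row becomes fully distinguished — the join is lossy.
Dependency preservation: every FD's attributes lie within a single fragment, so each can be enforced locally — preserved.

lossy but dependency-preserving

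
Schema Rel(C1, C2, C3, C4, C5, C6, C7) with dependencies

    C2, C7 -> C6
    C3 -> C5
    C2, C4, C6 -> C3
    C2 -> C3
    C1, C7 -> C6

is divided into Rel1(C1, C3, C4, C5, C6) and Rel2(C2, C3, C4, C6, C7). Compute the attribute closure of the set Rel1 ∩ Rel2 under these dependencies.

Rel1 ∩ Rel2 = {C3, C4, C6}.
C3 → C5 applies, adding C5
Closure: {C3, C4, C5, C6}.

C3, C4, C5, C6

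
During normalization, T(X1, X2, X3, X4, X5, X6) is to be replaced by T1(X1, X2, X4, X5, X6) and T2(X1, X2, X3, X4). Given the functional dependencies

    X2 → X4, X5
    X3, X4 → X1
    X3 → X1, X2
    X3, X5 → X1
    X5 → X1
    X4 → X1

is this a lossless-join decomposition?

No

Common attributes: T1 ∩ T2 = {X1, X2, X4}.
Closure of {X1, X2, X4}: X2 → X4, X5 applies, adding X5. So (X1, X2, X4)⁺ = {X1, X2, X4, X5}.
The closure contains neither all of T1 = {X1, X2, X4, X5, X6} nor all of T2 = {X1, X2, X3, X4}, so the common attributes are not a superkey of either fragment. The join is lossy.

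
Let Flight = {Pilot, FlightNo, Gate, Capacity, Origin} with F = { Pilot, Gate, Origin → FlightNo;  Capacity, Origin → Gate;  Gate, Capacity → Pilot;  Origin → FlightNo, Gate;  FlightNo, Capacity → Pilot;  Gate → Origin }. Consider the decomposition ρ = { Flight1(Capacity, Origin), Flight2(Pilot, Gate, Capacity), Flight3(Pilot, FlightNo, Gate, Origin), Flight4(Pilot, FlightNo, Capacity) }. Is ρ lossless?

Chase test. Columns are Pilot, FlightNo, Gate, Capacity, Origin; row i has aⱼ where attribute j ∈ Flighti, else bᵢⱼ.
Initial tableau (one row per fragment):
  row 1: b11 b12 b13 a4 a5
  row 2: a1 b22 a3 a4 b25
  row 3: a1 a2 a3 b34 a5
  row 4: a1 a2 b43 a4 b45
Rows 1 and 3 agree on Origin; apply Origin→FlightNo, Gate and equate their FlightNo, Gate entries.
Rows 1 and 4 agree on FlightNo, Capacity; apply FlightNo, Capacity→Pilot and equate their Pilot entries.
Rows 1 and 2 agree on Gate; apply Gate→Origin and equate their Origin entries.
Rows 1 and 2 agree on Pilot, Gate, Origin; apply Pilot, Gate, Origin→FlightNo and equate their FlightNo entries.
Row 1 is now all distinguished symbols — the join is lossless.

Yes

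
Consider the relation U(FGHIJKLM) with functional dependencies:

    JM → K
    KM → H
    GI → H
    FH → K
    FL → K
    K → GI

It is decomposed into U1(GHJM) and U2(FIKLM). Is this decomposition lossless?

No

Common attributes: U1 ∩ U2 = {M}.
No dependency enlarges {M}, so (M)⁺ = {M}.
The closure contains neither all of U1 = {GHJM} nor all of U2 = {FIKLM}, so the common attributes are not a superkey of either fragment. The join is lossy.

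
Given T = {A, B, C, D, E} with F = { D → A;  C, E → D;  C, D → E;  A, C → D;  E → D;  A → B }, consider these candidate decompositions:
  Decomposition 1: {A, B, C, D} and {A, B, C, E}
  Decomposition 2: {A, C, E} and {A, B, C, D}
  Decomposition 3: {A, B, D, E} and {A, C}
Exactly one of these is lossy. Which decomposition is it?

Decomposition 3

Decomposition 1: common = {A, B, C}, closure = {A, B, C, D, E} → lossless.
Decomposition 2: common = {A, C}, closure = {A, B, C, D, E} → lossless.
Decomposition 3: common = {A}, closure = {A, B} → lossy.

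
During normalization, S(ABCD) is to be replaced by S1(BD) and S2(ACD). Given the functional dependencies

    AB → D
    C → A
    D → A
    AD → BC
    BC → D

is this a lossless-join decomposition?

Yes

Common attributes: S1 ∩ S2 = {D}.
Closure of {D}: D → A applies, adding A; AD → BC applies, adding BC. So (D)⁺ = {ABCD}.
This closure contains every attribute of S1, so S1 ∩ S2 → S1. The join is lossless.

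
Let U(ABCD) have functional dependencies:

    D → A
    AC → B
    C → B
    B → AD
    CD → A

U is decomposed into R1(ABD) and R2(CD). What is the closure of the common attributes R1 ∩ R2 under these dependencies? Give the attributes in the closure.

AD

R1 ∩ R2 = {D}.
D → A applies, adding A
Closure: {AD}.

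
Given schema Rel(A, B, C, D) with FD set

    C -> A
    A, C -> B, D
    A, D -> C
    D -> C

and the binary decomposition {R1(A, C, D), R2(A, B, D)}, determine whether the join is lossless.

Yes

Common attributes: R1 ∩ R2 = {A, D}.
Closure of {A, D}: A, D → C applies, adding C; A, C → B, D applies, adding B. So (A, D)⁺ = {A, B, C, D}.
This closure contains every attribute of R1, so R1 ∩ R2 → R1. The join is lossless.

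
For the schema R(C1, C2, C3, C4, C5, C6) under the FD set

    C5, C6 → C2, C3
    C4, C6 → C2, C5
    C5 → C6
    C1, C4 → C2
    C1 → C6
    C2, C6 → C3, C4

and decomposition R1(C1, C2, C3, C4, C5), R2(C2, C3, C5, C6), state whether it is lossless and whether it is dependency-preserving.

lossless but not dependency-preserving

Lossless test: (C2, C3, C5)⁺ = {C2, C3, C4, C5, C6}, which contains all of one fragment — lossless.
Dependency preservation: the restricted closure of {C4, C6} across the fragments never reaches {C2, C5}, so C4, C6 → C2, C5 cannot be enforced without a join — not preserved.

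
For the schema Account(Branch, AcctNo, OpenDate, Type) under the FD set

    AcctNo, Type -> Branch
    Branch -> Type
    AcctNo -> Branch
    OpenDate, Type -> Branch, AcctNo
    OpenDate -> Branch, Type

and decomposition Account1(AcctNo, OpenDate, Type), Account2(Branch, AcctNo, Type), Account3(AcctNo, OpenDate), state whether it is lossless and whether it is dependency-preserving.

Lossless test (chase): Rows 1 and 2 agree on AcctNo, Type; apply AcctNo, Type→Branch and equate their Branch entries. Rows 1 and 3 agree on AcctNo; apply AcctNo→Branch and equate their Branch entries. Rows 1 and 3 agree on OpenDate; apply OpenDate→Branch, Type and equate their Branch, Type entries. Row 1 is now all distinguished symbols — the join is lossless.
Dependency preservation: OpenDate, Type → Branch, AcctNo; OpenDate → Branch, Type are not contained in any single fragment, but the restricted closure of each left-hand side across the fragments still reaches the right-hand side; the remaining FDs each lie inside some fragment. All dependencies are preserved.

lossless and dependency-preserving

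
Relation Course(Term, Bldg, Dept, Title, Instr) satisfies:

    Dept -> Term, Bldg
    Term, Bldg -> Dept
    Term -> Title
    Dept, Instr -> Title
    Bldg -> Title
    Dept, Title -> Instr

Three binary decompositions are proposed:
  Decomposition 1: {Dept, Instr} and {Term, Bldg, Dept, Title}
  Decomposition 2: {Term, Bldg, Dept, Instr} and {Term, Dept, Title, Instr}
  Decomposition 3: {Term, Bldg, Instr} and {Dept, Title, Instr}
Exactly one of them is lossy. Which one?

Decomposition 1: common = {Dept}, closure = {Term, Bldg, Dept, Title, Instr} → lossless.
Decomposition 2: common = {Term, Dept, Instr}, closure = {Term, Bldg, Dept, Title, Instr} → lossless.
Decomposition 3: common = {Instr}, closure = {Instr} → lossy.

Decomposition 3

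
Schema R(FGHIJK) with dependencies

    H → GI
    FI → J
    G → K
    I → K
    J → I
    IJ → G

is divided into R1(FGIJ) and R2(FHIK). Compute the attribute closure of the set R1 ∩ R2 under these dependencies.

R1 ∩ R2 = {FI}.
FI → J applies, adding J
I → K applies, adding K
IJ → G applies, adding G
Closure: {FGIJK}.

FGIJK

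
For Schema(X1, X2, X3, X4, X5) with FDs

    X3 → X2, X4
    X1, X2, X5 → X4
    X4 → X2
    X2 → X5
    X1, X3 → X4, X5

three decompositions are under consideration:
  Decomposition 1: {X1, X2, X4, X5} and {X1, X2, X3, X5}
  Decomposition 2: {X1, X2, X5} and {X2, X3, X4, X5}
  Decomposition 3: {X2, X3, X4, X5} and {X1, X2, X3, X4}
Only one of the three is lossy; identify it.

Decomposition 1: common = {X1, X2, X5}, closure = {X1, X2, X4, X5} → lossless.
Decomposition 2: common = {X2, X5}, closure = {X2, X5} → lossy.
Decomposition 3: common = {X2, X3, X4}, closure = {X2, X3, X4, X5} → lossless.

Decomposition 2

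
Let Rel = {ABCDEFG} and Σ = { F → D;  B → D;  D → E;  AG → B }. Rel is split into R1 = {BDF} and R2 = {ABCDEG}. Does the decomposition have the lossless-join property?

Common attributes: R1 ∩ R2 = {BD}.
Closure of {BD}: D → E applies, adding E. So (BD)⁺ = {BDE}.
The closure contains neither all of R1 = {BDF} nor all of R2 = {ABCDEG}, so the common attributes are not a superkey of either fragment. The join is lossy.

No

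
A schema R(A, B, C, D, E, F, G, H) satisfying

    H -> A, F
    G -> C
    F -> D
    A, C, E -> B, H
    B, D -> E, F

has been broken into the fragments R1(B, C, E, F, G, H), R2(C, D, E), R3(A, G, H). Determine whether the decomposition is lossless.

Chase test. Columns are A, B, C, D, E, F, G, H; row i has aⱼ where attribute j ∈ Ri, else bᵢⱼ.
Initial tableau (one row per fragment):
  row 1: b11 a2 a3 b14 a5 a6 a7 a8
  row 2: b21 b22 a3 a4 a5 b26 b27 b28
  row 3: a1 b32 b33 b34 b35 b36 a7 a8
Rows 1 and 3 agree on H; apply H→A, F and equate their A, F entries.
Rows 1 and 3 agree on G; apply G→C and equate their C entries.
Rows 1 and 3 agree on F; apply F→D and equate their D entries.
No row becomes fully distinguished — the join is lossy.

No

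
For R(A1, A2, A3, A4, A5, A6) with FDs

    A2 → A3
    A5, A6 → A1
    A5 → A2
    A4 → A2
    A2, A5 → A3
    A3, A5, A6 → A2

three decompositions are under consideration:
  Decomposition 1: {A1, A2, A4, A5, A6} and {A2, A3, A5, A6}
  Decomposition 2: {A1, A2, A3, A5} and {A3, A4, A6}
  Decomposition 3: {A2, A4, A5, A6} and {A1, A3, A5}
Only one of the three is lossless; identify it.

Decomposition 1: common = {A2, A5, A6}, closure = {A1, A2, A3, A5, A6} → lossless.
Decomposition 2: common = {A3}, closure = {A3} → lossy.
Decomposition 3: common = {A5}, closure = {A2, A3, A5} → lossy.

Decomposition 1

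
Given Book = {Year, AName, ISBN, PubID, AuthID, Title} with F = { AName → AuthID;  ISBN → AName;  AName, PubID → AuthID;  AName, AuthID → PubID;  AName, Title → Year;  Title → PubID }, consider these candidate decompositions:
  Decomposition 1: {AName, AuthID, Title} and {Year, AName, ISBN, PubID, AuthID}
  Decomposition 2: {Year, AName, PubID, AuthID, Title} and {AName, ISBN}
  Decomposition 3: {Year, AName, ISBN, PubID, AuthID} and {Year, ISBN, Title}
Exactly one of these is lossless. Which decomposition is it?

Decomposition 3

Decomposition 1: common = {AName, AuthID}, closure = {AName, PubID, AuthID} → lossy.
Decomposition 2: common = {AName}, closure = {AName, PubID, AuthID} → lossy.
Decomposition 3: common = {Year, ISBN}, closure = {Year, AName, ISBN, PubID, AuthID} → lossless.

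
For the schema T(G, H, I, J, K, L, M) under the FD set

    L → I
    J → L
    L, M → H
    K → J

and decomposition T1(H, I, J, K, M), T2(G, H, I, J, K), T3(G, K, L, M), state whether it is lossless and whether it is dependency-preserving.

Lossless test (chase): Rows 1 and 2 agree on J; apply J→L and equate their L entries. Rows 1 and 3 agree on K; apply K→J and equate their J entries. Rows 1 and 3 agree on J; apply J→L and equate their L entries. Rows 1 and 3 agree on L, M; apply L, M→H and equate their H entries. Rows 1 and 3 agree on L; apply L→I and equate their I entries. Row 3 is now all distinguished symbols — the join is lossless.
Dependency preservation: the restricted closure of {L} across the fragments never reaches {I}, so L → I cannot be enforced without a join — not preserved.

lossless but not dependency-preserving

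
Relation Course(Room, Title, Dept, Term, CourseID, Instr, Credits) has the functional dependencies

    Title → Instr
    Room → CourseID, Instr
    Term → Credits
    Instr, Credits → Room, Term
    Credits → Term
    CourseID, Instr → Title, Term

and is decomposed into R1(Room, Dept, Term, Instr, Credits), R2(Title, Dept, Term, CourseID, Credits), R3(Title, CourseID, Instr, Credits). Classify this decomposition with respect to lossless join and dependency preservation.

Lossless test (chase): Rows 2 and 3 agree on Title; apply Title→Instr and equate their Instr entries. Rows 1 and 2 agree on Instr, Credits; apply Instr, Credits→Room, Term and equate their Room, Term entries. Rows 1 and 3 agree on Instr, Credits; apply Instr, Credits→Room, Term and equate their Room, Term entries. Rows 1 and 2 agree on Room; apply Room→CourseID, Instr and equate their CourseID, Instr entries. Rows 1 and 2 agree on CourseID, Instr; apply CourseID, Instr→Title, Term and equate their Title, Term entries. Row 1 is now all distinguished symbols — the join is lossless.
Dependency preservation: Room → CourseID, Instr; CourseID, Instr → Title, Term are not contained in any single fragment, but the restricted closure of each left-hand side across the fragments still reaches the right-hand side; the remaining FDs each lie inside some fragment. All dependencies are preserved.

lossless and dependency-preserving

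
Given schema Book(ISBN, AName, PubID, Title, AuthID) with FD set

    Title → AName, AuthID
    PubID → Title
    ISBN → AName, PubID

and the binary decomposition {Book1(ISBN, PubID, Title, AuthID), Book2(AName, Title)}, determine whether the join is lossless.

Yes

Common attributes: Book1 ∩ Book2 = {Title}.
Closure of {Title}: Title → AName, AuthID applies, adding AName, AuthID. So (Title)⁺ = {AName, Title, AuthID}.
This closure contains every attribute of Book2, so Book1 ∩ Book2 → Book2. The join is lossless.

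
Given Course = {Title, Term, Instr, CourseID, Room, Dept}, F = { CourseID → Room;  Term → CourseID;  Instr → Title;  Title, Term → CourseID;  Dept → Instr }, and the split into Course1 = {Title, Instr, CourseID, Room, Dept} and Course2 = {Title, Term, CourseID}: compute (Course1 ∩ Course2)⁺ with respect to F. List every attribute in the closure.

Course1 ∩ Course2 = {Title, CourseID}.
CourseID → Room applies, adding Room
Closure: {Title, CourseID, Room}.

Title, CourseID, Room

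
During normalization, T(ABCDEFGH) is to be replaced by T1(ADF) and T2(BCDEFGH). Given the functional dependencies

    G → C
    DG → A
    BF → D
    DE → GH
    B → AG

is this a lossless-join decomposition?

Common attributes: T1 ∩ T2 = {DF}.
No dependency enlarges {DF}, so (DF)⁺ = {DF}.
The closure contains neither all of T1 = {ADF} nor all of T2 = {BCDEFGH}, so the common attributes are not a superkey of either fragment. The join is lossy.

No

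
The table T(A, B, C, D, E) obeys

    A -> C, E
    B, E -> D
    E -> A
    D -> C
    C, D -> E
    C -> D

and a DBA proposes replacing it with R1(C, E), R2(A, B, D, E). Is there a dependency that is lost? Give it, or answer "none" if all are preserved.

none

A → C, E: restricted closure across fragments reaches C, E.
B, E → D lies within R2.
E → A lies within R2.
D → C: restricted closure across fragments reaches C.
C, D → E: restricted closure across fragments reaches E.
C → D: restricted closure across fragments reaches D.
Every dependency is enforceable on the fragments, so the decomposition is dependency-preserving.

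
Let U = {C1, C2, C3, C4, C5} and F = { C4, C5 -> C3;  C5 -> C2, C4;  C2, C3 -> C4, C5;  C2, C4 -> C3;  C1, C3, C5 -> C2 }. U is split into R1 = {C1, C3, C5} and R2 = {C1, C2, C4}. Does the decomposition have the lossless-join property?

Common attributes: R1 ∩ R2 = {C1}.
No dependency enlarges {C1}, so (C1)⁺ = {C1}.
The closure contains neither all of R1 = {C1, C3, C5} nor all of R2 = {C1, C2, C4}, so the common attributes are not a superkey of either fragment. The join is lossy.

No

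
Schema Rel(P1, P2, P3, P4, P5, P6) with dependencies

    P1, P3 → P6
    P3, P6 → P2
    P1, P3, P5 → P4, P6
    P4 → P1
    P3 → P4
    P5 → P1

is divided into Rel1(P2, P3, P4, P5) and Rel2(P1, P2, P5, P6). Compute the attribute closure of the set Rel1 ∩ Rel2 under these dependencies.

Rel1 ∩ Rel2 = {P2, P5}.
P5 → P1 applies, adding P1
Closure: {P1, P2, P5}.

P1, P2, P5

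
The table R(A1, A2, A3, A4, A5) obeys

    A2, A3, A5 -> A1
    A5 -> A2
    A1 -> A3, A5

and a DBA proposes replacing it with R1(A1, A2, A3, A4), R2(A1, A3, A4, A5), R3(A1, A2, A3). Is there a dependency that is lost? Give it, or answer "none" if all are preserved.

Check A5 → A2: no single fragment contains all of {A2, A5}, and the restricted closure of {A5} across the fragments never reaches {A2}.
A2, A3, A5 → A1 is preserved.
A1 → A3, A5 is preserved.

A5 -> A2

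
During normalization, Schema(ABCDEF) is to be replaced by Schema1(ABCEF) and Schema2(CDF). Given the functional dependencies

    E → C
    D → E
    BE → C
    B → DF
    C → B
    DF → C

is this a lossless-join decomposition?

Common attributes: Schema1 ∩ Schema2 = {CF}.
Closure of {CF}: C → B applies, adding B; B → DF applies, adding D; D → E applies, adding E. So (CF)⁺ = {BCDEF}.
This closure contains every attribute of Schema2, so Schema1 ∩ Schema2 → Schema2. The join is lossless.

Yes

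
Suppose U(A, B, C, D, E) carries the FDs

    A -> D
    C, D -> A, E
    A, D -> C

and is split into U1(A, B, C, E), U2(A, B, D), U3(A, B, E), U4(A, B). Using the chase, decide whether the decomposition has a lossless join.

Yes

Chase test. Columns are A, B, C, D, E; row i has aⱼ where attribute j ∈ Ui, else bᵢⱼ.
Initial tableau (one row per fragment):
  row 1: a1 a2 a3 b14 a5
  row 2: a1 a2 b23 a4 b25
  row 3: a1 a2 b33 b34 a5
  row 4: a1 a2 b43 b44 b45
Rows 1 and 2 agree on A; apply A→D and equate their D entries.
Rows 1 and 3 agree on A; apply A→D and equate their D entries.
Rows 1 and 4 agree on A; apply A→D and equate their D entries.
Rows 1 and 2 agree on A, D; apply A, D→C and equate their C entries.
Rows 1 and 3 agree on A, D; apply A, D→C and equate their C entries.
Rows 1 and 4 agree on A, D; apply A, D→C and equate their C entries.
Rows 1 and 2 agree on C, D; apply C, D→A, E and equate their A, E entries.
Rows 1 and 4 agree on C, D; apply C, D→A, E and equate their A, E entries.
Row 1 is now all distinguished symbols — the join is lossless.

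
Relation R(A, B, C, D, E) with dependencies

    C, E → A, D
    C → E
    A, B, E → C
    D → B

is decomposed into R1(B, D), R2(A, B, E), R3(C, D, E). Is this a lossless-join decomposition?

No

Chase test. Columns are A, B, C, D, E; row i has aⱼ where attribute j ∈ Ri, else bᵢⱼ.
Initial tableau (one row per fragment):
  row 1: b11 a2 b13 a4 b15
  row 2: a1 a2 b23 b24 a5
  row 3: b31 b32 a3 a4 a5
Rows 1 and 3 agree on D; apply D→B and equate their B entries.
No row becomes fully distinguished — the join is lossy.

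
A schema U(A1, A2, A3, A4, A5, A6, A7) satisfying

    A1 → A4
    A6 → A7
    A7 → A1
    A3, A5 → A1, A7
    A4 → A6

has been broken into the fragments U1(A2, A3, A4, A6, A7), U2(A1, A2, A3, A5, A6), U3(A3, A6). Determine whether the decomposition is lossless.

Yes

Chase test. Columns are A1, A2, A3, A4, A5, A6, A7; row i has aⱼ where attribute j ∈ Ui, else bᵢⱼ.
Initial tableau (one row per fragment):
  row 1: b11 a2 a3 a4 b15 a6 a7
  row 2: a1 a2 a3 b24 a5 a6 b27
  row 3: b31 b32 a3 b34 b35 a6 b37
Rows 1 and 2 agree on A6; apply A6→A7 and equate their A7 entries.
Rows 1 and 3 agree on A6; apply A6→A7 and equate their A7 entries.
Rows 1 and 2 agree on A7; apply A7→A1 and equate their A1 entries.
Rows 1 and 3 agree on A7; apply A7→A1 and equate their A1 entries.
Rows 1 and 2 agree on A1; apply A1→A4 and equate their A4 entries.
Rows 1 and 3 agree on A1; apply A1→A4 and equate their A4 entries.
Row 2 is now all distinguished symbols — the join is lossless.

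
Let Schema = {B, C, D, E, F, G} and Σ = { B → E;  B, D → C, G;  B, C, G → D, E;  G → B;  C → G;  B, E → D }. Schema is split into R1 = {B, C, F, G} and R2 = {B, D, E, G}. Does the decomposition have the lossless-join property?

Common attributes: R1 ∩ R2 = {B, G}.
Closure of {B, G}: B → E applies, adding E; B, E → D applies, adding D; B, D → C, G applies, adding C. So (B, G)⁺ = {B, C, D, E, G}.
This closure contains every attribute of R2, so R1 ∩ R2 → R2. The join is lossless.

Yes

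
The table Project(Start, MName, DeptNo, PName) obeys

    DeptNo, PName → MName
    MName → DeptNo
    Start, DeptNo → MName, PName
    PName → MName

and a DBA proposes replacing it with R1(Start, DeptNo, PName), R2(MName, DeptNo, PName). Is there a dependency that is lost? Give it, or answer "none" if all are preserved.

DeptNo, PName → MName lies within R2.
MName → DeptNo lies within R2.
Start, DeptNo → MName, PName: restricted closure across fragments reaches MName, PName.
PName → MName lies within R2.
Every dependency is enforceable on the fragments, so the decomposition is dependency-preserving.

none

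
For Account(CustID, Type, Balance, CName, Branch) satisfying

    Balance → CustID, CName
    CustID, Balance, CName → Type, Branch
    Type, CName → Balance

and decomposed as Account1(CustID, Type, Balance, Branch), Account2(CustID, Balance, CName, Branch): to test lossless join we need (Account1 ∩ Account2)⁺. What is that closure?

CustID, Type, Balance, CName, Branch

Account1 ∩ Account2 = {CustID, Balance, Branch}.
Balance → CustID, CName applies, adding CName
CustID, Balance, CName → Type, Branch applies, adding Type
Closure: {CustID, Type, Balance, CName, Branch}.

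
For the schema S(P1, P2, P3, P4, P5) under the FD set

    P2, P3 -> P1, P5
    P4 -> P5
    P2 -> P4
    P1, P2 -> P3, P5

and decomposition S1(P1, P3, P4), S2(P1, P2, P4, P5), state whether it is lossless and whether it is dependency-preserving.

Lossless test: (P1, P4)⁺ = {P1, P4, P5}, which is a superkey of neither fragment — lossy.
Dependency preservation: the restricted closure of {P2, P3} across the fragments never reaches {P1, P5}, so P2, P3 → P1, P5 cannot be enforced without a join — not preserved.

lossy and not dependency-preserving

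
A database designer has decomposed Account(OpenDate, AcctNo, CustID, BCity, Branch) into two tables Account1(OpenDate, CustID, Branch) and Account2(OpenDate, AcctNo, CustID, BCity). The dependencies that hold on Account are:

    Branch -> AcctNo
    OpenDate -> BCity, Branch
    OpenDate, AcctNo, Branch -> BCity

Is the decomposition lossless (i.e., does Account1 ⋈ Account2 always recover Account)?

Yes

Common attributes: Account1 ∩ Account2 = {OpenDate, CustID}.
Closure of {OpenDate, CustID}: OpenDate → BCity, Branch applies, adding BCity, Branch; Branch → AcctNo applies, adding AcctNo. So (OpenDate, CustID)⁺ = {OpenDate, AcctNo, CustID, BCity, Branch}.
This closure contains every attribute of Account1, so Account1 ∩ Account2 → Account1. The join is lossless.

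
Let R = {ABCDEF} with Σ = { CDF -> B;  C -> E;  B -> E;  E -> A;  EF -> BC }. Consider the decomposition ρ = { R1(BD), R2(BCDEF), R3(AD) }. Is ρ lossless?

Chase test. Columns are ABCDEF; row i has aⱼ where attribute j ∈ Ri, else bᵢⱼ.
Initial tableau (one row per fragment):
  row 1: b11 a2 b13 a4 b15 b16
  row 2: b21 a2 a3 a4 a5 a6
  row 3: a1 b32 b33 a4 b35 b36
Rows 1 and 2 agree on B; apply B→E and equate their E entries.
Rows 1 and 2 agree on E; apply E→A and equate their A entries.
No row becomes fully distinguished — the join is lossy.

No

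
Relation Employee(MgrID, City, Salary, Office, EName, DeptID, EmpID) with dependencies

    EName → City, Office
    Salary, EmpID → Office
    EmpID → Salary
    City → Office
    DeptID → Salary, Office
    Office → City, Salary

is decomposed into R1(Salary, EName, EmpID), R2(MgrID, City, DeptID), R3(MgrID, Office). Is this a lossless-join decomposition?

No

Chase test. Columns are MgrID, City, Salary, Office, EName, DeptID, EmpID; row i has aⱼ where attribute j ∈ Ri, else bᵢⱼ.
Initial tableau (one row per fragment):
  row 1: b11 b12 a3 b14 a5 b16 a7
  row 2: a1 a2 b23 b24 b25 a6 b27
  row 3: a1 b32 b33 a4 b35 b36 b37
No row becomes fully distinguished — the join is lossy.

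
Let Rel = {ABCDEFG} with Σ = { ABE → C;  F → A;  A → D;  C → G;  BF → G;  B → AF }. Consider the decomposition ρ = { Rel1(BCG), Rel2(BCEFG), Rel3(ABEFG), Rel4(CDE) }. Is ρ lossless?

Chase test. Columns are ABCDEFG; row i has aⱼ where attribute j ∈ Reli, else bᵢⱼ.
Initial tableau (one row per fragment):
  row 1: b11 a2 a3 b14 b15 b16 a7
  row 2: b21 a2 a3 b24 a5 a6 a7
  row 3: a1 a2 b33 b34 a5 a6 a7
  row 4: b41 b42 a3 a4 a5 b46 b47
Rows 2 and 3 agree on F; apply F→A and equate their A entries.
Rows 2 and 3 agree on A; apply A→D and equate their D entries.
Rows 1 and 4 agree on C; apply C→G and equate their G entries.
Rows 1 and 2 agree on B; apply B→AF and equate their AF entries.
Rows 2 and 3 agree on ABE; apply ABE→C and equate their C entries.
Rows 1 and 2 agree on A; apply A→D and equate their D entries.
No row becomes fully distinguished — the join is lossy.

No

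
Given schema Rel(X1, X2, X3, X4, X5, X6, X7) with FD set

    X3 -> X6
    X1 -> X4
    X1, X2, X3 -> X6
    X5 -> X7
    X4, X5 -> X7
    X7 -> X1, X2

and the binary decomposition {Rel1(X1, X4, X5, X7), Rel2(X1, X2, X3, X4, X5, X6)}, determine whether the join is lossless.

Yes

Common attributes: Rel1 ∩ Rel2 = {X1, X4, X5}.
Closure of {X1, X4, X5}: X5 → X7 applies, adding X7; X7 → X1, X2 applies, adding X2. So (X1, X4, X5)⁺ = {X1, X2, X4, X5, X7}.
This closure contains every attribute of Rel1, so Rel1 ∩ Rel2 → Rel1. The join is lossless.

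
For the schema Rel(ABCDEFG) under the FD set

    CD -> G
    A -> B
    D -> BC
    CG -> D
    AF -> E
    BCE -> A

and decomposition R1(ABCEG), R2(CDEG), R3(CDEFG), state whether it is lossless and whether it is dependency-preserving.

lossless but not dependency-preserving

Lossless test (chase): Rows 2 and 3 agree on D; apply D→BC and equate their BC entries. Rows 1 and 2 agree on CG; apply CG→D and equate their D entries. Rows 2 and 3 agree on BCE; apply BCE→A and equate their A entries. Rows 1 and 2 agree on D; apply D→BC and equate their BC entries. Rows 1 and 2 agree on BCE; apply BCE→A and equate their A entries. Row 3 is now all distinguished symbols — the join is lossless.
Dependency preservation: the restricted closure of {AF} across the fragments never reaches {E}, so AF → E cannot be enforced without a join — not preserved.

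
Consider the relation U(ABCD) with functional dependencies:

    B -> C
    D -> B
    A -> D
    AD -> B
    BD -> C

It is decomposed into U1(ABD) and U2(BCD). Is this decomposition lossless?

Common attributes: U1 ∩ U2 = {BD}.
Closure of {BD}: B → C applies, adding C. So (BD)⁺ = {BCD}.
This closure contains every attribute of U2, so U1 ∩ U2 → U2. The join is lossless.

Yes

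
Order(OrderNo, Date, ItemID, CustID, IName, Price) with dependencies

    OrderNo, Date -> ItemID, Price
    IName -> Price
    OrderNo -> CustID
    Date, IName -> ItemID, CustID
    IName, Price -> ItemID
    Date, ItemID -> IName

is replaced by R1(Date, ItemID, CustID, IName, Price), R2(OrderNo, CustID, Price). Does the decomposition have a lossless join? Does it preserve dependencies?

Lossless test: (CustID, Price)⁺ = {CustID, Price}, which is a superkey of neither fragment — lossy.
Dependency preservation: the restricted closure of {OrderNo, Date} across the fragments never reaches {ItemID, Price}, so OrderNo, Date → ItemID, Price cannot be enforced without a join — not preserved.

lossy and not dependency-preserving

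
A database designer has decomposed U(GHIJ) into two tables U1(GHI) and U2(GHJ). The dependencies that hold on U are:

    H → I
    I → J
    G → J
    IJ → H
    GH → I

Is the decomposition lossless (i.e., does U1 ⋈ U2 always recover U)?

Yes

Common attributes: U1 ∩ U2 = {GH}.
Closure of {GH}: H → I applies, adding I; I → J applies, adding J. So (GH)⁺ = {GHIJ}.
This closure contains every attribute of U1, so U1 ∩ U2 → U1. The join is lossless.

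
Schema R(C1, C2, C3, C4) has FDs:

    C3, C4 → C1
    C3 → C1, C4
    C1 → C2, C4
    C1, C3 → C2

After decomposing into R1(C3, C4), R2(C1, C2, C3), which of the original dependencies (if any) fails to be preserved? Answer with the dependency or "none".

Check C1 → C2, C4: no single fragment contains all of {C1, C2, C4}, and the restricted closure of {C1} across the fragments never reaches {C2, C4}.
C3, C4 → C1 is preserved.
C3 → C1, C4 is preserved.
C1, C3 → C2 is preserved.

C1 → C2, C4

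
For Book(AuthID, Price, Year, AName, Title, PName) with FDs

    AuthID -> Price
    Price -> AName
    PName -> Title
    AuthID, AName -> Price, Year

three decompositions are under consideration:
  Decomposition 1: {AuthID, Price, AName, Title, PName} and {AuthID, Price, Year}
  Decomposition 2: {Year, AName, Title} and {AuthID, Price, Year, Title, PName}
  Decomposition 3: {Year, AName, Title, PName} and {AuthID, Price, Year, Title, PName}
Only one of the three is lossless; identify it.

Decomposition 1: common = {AuthID, Price}, closure = {AuthID, Price, Year, AName} → lossless.
Decomposition 2: common = {Year, Title}, closure = {Year, Title} → lossy.
Decomposition 3: common = {Year, Title, PName}, closure = {Year, Title, PName} → lossy.

Decomposition 1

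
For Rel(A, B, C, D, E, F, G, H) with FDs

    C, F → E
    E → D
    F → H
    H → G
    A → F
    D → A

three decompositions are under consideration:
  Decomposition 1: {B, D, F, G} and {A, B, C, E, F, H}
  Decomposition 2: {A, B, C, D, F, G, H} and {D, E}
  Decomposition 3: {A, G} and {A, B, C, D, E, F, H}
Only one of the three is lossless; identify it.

Decomposition 3

Decomposition 1: common = {B, F}, closure = {B, F, G, H} → lossy.
Decomposition 2: common = {D}, closure = {A, D, F, G, H} → lossy.
Decomposition 3: common = {A}, closure = {A, F, G, H} → lossless.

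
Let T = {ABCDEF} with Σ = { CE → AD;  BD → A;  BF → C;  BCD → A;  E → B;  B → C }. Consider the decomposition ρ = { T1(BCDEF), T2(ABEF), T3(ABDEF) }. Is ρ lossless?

Chase test. Columns are ABCDEF; row i has aⱼ where attribute j ∈ Ti, else bᵢⱼ.
Initial tableau (one row per fragment):
  row 1: b11 a2 a3 a4 a5 a6
  row 2: a1 a2 b23 b24 a5 a6
  row 3: a1 a2 b33 a4 a5 a6
Rows 1 and 3 agree on BD; apply BD→A and equate their A entries.
Rows 1 and 2 agree on BF; apply BF→C and equate their C entries.
Rows 1 and 3 agree on BF; apply BF→C and equate their C entries.
Rows 1 and 2 agree on CE; apply CE→AD and equate their AD entries.
Row 1 is now all distinguished symbols — the join is lossless.

Yes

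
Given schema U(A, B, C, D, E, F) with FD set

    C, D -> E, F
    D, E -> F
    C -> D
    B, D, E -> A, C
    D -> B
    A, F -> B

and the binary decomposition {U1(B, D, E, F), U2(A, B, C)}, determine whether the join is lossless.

No

Common attributes: U1 ∩ U2 = {B}.
No dependency enlarges {B}, so (B)⁺ = {B}.
The closure contains neither all of U1 = {B, D, E, F} nor all of U2 = {A, B, C}, so the common attributes are not a superkey of either fragment. The join is lossy.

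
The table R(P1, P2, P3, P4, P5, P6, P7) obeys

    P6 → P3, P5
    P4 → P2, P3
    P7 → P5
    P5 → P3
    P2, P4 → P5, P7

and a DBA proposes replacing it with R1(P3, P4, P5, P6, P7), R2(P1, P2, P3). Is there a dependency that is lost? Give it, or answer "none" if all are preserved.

P4 → P2, P3

Check P4 → P2, P3: no single fragment contains all of {P2, P3, P4}, and the restricted closure of {P4} across the fragments never reaches {P2, P3}.
P6 → P3, P5 is preserved.
P7 → P5 is preserved.
P5 → P3 is preserved.
P2, P4 → P5, P7 is preserved.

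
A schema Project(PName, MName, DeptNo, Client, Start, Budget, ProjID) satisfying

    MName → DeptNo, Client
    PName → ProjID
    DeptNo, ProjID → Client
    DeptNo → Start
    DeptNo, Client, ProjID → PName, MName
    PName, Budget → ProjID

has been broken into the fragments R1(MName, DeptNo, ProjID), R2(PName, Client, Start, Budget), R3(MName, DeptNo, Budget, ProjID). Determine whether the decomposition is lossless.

No

Chase test. Columns are PName, MName, DeptNo, Client, Start, Budget, ProjID; row i has aⱼ where attribute j ∈ Ri, else bᵢⱼ.
Initial tableau (one row per fragment):
  row 1: b11 a2 a3 b14 b15 b16 a7
  row 2: a1 b22 b23 a4 a5 a6 b27
  row 3: b31 a2 a3 b34 b35 a6 a7
Rows 1 and 3 agree on MName; apply MName→DeptNo, Client and equate their DeptNo, Client entries.
Rows 1 and 3 agree on DeptNo; apply DeptNo→Start and equate their Start entries.
Rows 1 and 3 agree on DeptNo, Client, ProjID; apply DeptNo, Client, ProjID→PName, MName and equate their PName, MName entries.
No row becomes fully distinguished — the join is lossy.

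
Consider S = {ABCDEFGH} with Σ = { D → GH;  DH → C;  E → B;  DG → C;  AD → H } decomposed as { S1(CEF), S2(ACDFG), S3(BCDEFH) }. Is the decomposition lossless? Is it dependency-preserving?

Lossless test (chase): Rows 2 and 3 agree on D; apply D→GH and equate their GH entries. Rows 1 and 3 agree on E; apply E→B and equate their B entries. No row becomes fully distinguished — the join is lossy.
Dependency preservation: D → GH; AD → H are not contained in any single fragment, but the restricted closure of each left-hand side across the fragments still reaches the right-hand side; the remaining FDs each lie inside some fragment. All dependencies are preserved.

lossy but dependency-preserving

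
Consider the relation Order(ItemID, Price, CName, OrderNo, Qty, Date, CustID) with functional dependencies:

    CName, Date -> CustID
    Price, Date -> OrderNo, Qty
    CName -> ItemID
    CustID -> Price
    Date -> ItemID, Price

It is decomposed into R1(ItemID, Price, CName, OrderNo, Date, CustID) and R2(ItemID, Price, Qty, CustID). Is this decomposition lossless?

Common attributes: R1 ∩ R2 = {ItemID, Price, CustID}.
No dependency enlarges {ItemID, Price, CustID}, so (ItemID, Price, CustID)⁺ = {ItemID, Price, CustID}.
The closure contains neither all of R1 = {ItemID, Price, CName, OrderNo, Date, CustID} nor all of R2 = {ItemID, Price, Qty, CustID}, so the common attributes are not a superkey of either fragment. The join is lossy.

No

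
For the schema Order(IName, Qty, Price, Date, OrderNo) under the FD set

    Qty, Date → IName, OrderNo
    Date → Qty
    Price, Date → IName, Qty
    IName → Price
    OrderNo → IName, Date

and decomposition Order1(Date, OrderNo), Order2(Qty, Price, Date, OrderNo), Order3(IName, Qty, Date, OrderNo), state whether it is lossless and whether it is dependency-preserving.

lossless but not dependency-preserving

Lossless test (chase): Rows 2 and 3 agree on Qty, Date; apply Qty, Date→IName, OrderNo and equate their IName, OrderNo entries. Rows 1 and 2 agree on Date; apply Date→Qty and equate their Qty entries. Rows 2 and 3 agree on IName; apply IName→Price and equate their Price entries. Rows 1 and 2 agree on OrderNo; apply OrderNo→IName, Date and equate their IName, Date entries. Rows 1 and 2 agree on IName; apply IName→Price and equate their Price entries. Row 1 is now all distinguished symbols — the join is lossless.
Dependency preservation: the restricted closure of {IName} across the fragments never reaches {Price}, so IName → Price cannot be enforced without a join — not preserved.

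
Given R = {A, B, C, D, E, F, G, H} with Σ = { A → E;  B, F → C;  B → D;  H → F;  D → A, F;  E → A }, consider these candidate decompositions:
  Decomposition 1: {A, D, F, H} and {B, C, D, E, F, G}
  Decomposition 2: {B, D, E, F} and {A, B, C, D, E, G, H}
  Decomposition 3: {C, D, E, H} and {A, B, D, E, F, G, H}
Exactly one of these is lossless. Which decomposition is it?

Decomposition 1: common = {D, F}, closure = {A, D, E, F} → lossy.
Decomposition 2: common = {B, D, E}, closure = {A, B, C, D, E, F} → lossless.
Decomposition 3: common = {D, E, H}, closure = {A, D, E, F, H} → lossy.

Decomposition 2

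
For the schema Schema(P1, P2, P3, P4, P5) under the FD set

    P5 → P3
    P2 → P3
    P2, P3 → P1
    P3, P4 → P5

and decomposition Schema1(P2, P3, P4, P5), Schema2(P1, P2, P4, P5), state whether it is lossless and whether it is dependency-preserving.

lossless and dependency-preserving

Lossless test: (P2, P4, P5)⁺ = {P1, P2, P3, P4, P5}, which contains all of one fragment — lossless.
Dependency preservation: P2, P3 → P1 is not contained in any single fragment, but the restricted closure of its left-hand side across the fragments still reaches the right-hand side; the remaining FDs each lie inside some fragment. All dependencies are preserved.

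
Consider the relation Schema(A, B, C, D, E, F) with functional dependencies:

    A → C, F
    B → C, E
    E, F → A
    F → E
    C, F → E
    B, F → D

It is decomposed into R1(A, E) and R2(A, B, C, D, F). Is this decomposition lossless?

Common attributes: R1 ∩ R2 = {A}.
Closure of {A}: A → C, F applies, adding C, F; F → E applies, adding E. So (A)⁺ = {A, C, E, F}.
This closure contains every attribute of R1, so R1 ∩ R2 → R1. The join is lossless.

Yes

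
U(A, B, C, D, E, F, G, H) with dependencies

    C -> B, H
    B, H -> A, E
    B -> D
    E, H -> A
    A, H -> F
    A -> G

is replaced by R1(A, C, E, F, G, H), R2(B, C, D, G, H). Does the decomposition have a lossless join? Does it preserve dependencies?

Lossless test: (C, G, H)⁺ = {A, B, C, D, E, F, G, H}, which contains all of one fragment — lossless.
Dependency preservation: the restricted closure of {B, H} across the fragments never reaches {A, E}, so B, H → A, E cannot be enforced without a join — not preserved.

lossless but not dependency-preserving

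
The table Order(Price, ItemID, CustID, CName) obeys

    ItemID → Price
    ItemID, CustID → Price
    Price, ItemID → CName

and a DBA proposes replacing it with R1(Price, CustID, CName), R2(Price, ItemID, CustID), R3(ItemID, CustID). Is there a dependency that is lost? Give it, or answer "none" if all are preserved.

Price, ItemID → CName

Check Price, ItemID → CName: no single fragment contains all of {Price, ItemID, CName}, and the restricted closure of {Price, ItemID} across the fragments never reaches {CName}.
ItemID → Price is preserved.
ItemID, CustID → Price is preserved.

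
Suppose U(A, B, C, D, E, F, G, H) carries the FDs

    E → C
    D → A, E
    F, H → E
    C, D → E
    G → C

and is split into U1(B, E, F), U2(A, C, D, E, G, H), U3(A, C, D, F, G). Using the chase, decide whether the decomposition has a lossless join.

No

Chase test. Columns are A, B, C, D, E, F, G, H; row i has aⱼ where attribute j ∈ Ui, else bᵢⱼ.
Initial tableau (one row per fragment):
  row 1: b11 a2 b13 b14 a5 a6 b17 b18
  row 2: a1 b22 a3 a4 a5 b26 a7 a8
  row 3: a1 b32 a3 a4 b35 a6 a7 b38
Rows 1 and 2 agree on E; apply E→C and equate their C entries.
Rows 2 and 3 agree on D; apply D→A, E and equate their A, E entries.
No row becomes fully distinguished — the join is lossy.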